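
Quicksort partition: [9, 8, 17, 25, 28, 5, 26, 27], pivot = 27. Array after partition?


Elements <= 27 go left of pivot.
Result: [9, 8, 17, 25, 5, 26, 27, 28], pivot at index 6


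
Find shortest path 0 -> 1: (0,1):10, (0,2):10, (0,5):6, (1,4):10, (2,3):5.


Dijkstra from 0:
Distances: {0: 0, 1: 10, 2: 10, 3: 15, 4: 20, 5: 6}
Shortest distance to 1 = 10, path = [0, 1]


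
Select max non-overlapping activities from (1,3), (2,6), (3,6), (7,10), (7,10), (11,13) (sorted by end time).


Greedy: pick earliest-ending, then skip overlaps.
Selected (4 activities): [(1, 3), (3, 6), (7, 10), (11, 13)]


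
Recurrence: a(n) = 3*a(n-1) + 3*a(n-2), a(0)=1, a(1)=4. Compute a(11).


Build bottom-up:
...a(9)=169209, a(10)=641520, a(11)=3*641520+3*169209=2432187


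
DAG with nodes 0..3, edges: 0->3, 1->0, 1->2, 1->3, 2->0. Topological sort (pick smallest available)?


Kahn's algorithm, process smallest node first
Order: [1, 2, 0, 3]


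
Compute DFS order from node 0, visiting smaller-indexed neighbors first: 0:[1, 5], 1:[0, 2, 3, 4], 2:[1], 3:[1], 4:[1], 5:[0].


DFS stack-based: start with [0]
Visit order: [0, 1, 2, 3, 4, 5]


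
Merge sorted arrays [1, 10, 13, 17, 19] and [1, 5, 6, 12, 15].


Compare heads, take smaller each step.
Merged: [1, 1, 5, 6, 10, 12, 13, 15, 17, 19]


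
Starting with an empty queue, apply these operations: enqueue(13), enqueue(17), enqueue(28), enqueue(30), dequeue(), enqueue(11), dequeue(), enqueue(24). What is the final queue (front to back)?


enqueue(13) -> [13]
enqueue(17) -> [13, 17]
enqueue(28) -> [13, 17, 28]
enqueue(30) -> [13, 17, 28, 30]
dequeue() returns 13 -> [17, 28, 30]
enqueue(11) -> [17, 28, 30, 11]
dequeue() returns 17 -> [28, 30, 11]
enqueue(24) -> [28, 30, 11, 24]
Final queue (front to back): [28, 30, 11, 24]


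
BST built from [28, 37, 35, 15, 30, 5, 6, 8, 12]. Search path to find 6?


BST root = 28
Search for 6: compare at each node
Path: [28, 15, 5, 6]


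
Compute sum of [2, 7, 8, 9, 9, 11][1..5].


Prefix sums: [0, 2, 9, 17, 26, 35, 46]
Sum[1..5] = prefix[6] - prefix[1] = 46 - 2 = 44


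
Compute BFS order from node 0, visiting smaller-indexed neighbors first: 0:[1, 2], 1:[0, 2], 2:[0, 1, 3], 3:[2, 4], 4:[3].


BFS queue: start with [0]
Visit order: [0, 1, 2, 3, 4]


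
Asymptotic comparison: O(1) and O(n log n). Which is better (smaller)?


constant grows slower than linearithmic
O(1) is asymptotically smaller; O(n log n) grows faster


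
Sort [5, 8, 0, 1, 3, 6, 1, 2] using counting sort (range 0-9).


Count array: [1, 2, 1, 1, 0, 1, 1, 0, 1, 0]
Reconstruct: [0, 1, 1, 2, 3, 5, 6, 8]


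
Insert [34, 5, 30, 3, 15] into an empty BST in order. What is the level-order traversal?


Root = 34; build tree by BST insertion.
Level-Order traversal: [34, 5, 3, 30, 15]


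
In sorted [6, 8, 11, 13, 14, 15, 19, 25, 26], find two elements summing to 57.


Two pointers: lo=0, hi=8
No pair sums to 57


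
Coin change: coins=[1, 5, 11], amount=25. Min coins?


dp[0]=0; dp[i]=1+min(dp[i-c] for c in coins)
...dp[20]=4, dp[21]=3, dp[22]=2, dp[23]=3, dp[24]=4, dp[25]=5
Minimum coins for 25 = 5


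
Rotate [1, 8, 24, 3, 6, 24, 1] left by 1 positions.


Left rotate by 1: [8, 24, 3, 6, 24, 1, 1]


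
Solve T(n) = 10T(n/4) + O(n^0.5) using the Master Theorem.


a=10, b=4, c=0.5. log_4(10)=1.661 > c=0.5. Case 1: O(n^log_b(a)) = O(n^1.661)
Complexity: O(n^1.661)


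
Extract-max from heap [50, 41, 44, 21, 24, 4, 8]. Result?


Max = 50
Replace root with last, heapify down
Resulting heap: [44, 41, 8, 21, 24, 4]


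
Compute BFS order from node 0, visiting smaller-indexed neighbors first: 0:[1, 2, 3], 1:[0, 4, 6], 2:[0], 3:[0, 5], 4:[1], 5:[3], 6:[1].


BFS queue: start with [0]
Visit order: [0, 1, 2, 3, 4, 6, 5]


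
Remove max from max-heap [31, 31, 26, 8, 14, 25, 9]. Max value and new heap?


Max = 31
Replace root with last, heapify down
Resulting heap: [31, 14, 26, 8, 9, 25]


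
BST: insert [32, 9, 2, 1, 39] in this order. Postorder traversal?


Root = 32; build tree by BST insertion.
Postorder traversal: [1, 2, 9, 39, 32]


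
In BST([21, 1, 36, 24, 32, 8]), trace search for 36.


BST root = 21
Search for 36: compare at each node
Path: [21, 36]


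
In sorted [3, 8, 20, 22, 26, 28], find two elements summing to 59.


Two pointers: lo=0, hi=5
No pair sums to 59


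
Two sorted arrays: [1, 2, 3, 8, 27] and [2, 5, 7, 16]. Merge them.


Compare heads, take smaller each step.
Merged: [1, 2, 2, 3, 5, 7, 8, 16, 27]


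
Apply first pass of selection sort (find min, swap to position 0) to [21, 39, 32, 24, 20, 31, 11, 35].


After one pass: [11, 39, 32, 24, 20, 31, 21, 35]


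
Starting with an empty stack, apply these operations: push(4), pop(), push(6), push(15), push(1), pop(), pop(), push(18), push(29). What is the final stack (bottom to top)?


push(4) -> [4]
pop() returns 4 -> []
push(6) -> [6]
push(15) -> [6, 15]
push(1) -> [6, 15, 1]
pop() returns 1 -> [6, 15]
pop() returns 15 -> [6]
push(18) -> [6, 18]
push(29) -> [6, 18, 29]
Final stack (bottom to top): [6, 18, 29]


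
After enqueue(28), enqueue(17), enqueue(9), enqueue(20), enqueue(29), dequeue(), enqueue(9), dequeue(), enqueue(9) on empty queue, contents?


enqueue(28) -> [28]
enqueue(17) -> [28, 17]
enqueue(9) -> [28, 17, 9]
enqueue(20) -> [28, 17, 9, 20]
enqueue(29) -> [28, 17, 9, 20, 29]
dequeue() returns 28 -> [17, 9, 20, 29]
enqueue(9) -> [17, 9, 20, 29, 9]
dequeue() returns 17 -> [9, 20, 29, 9]
enqueue(9) -> [9, 20, 29, 9, 9]
Final queue (front to back): [9, 20, 29, 9, 9]


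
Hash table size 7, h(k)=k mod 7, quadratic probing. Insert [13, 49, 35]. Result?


Insertions: 13->slot 6; 49->slot 0; 35->slot 1
Table: [49, 35, None, None, None, None, 13]


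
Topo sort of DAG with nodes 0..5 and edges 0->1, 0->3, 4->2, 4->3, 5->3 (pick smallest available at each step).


Kahn's algorithm, process smallest node first
Order: [0, 1, 4, 2, 5, 3]


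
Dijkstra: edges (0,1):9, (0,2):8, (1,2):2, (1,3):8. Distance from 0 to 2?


Dijkstra from 0:
Distances: {0: 0, 1: 9, 2: 8, 3: 17}
Shortest distance to 2 = 8, path = [0, 2]


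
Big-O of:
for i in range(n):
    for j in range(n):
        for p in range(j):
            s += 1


Per nesting level: O(n) * O(n) * O(n) [triangular over j] = O(n^3)
Complexity: O(n^3)


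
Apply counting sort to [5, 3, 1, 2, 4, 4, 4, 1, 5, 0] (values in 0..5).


Count array: [1, 2, 1, 1, 3, 2]
Reconstruct: [0, 1, 1, 2, 3, 4, 4, 4, 5, 5]


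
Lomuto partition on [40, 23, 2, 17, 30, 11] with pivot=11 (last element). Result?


Elements <= 11 go left of pivot.
Result: [2, 11, 40, 17, 30, 23], pivot at index 1


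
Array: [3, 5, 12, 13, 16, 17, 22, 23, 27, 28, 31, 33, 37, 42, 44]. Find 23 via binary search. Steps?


Search for 23:
[0,14] mid=7 arr[7]=23
Total: 1 comparisons


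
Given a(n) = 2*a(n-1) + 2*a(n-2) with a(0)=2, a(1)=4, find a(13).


Build bottom-up:
...a(11)=99840, a(12)=272768, a(13)=2*272768+2*99840=745216


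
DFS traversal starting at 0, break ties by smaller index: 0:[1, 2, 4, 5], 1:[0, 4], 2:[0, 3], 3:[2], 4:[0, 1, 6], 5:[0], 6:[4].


DFS stack-based: start with [0]
Visit order: [0, 1, 4, 6, 2, 3, 5]


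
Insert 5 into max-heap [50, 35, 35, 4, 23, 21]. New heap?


Append 5: [50, 35, 35, 4, 23, 21, 5]
Bubble up: no swaps needed
Result: [50, 35, 35, 4, 23, 21, 5]


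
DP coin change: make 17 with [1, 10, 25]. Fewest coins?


dp[0]=0; dp[i]=1+min(dp[i-c] for c in coins)
...dp[12]=3, dp[13]=4, dp[14]=5, dp[15]=6, dp[16]=7, dp[17]=8
Minimum coins for 17 = 8


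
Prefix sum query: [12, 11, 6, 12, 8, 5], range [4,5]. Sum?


Prefix sums: [0, 12, 23, 29, 41, 49, 54]
Sum[4..5] = prefix[6] - prefix[4] = 54 - 41 = 13


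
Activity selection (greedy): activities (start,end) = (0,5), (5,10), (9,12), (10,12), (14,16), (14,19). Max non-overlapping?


Greedy: pick earliest-ending, then skip overlaps.
Selected (4 activities): [(0, 5), (5, 10), (10, 12), (14, 16)]


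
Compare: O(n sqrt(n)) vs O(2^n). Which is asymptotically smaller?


n^1.5 grows slower than exponential
O(n sqrt(n)) is asymptotically smaller; O(2^n) grows faster


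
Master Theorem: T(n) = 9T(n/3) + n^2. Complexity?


a=9, b=3, c=2. log_3(9)=2 = c=2. Case 2: O(n^c log n) = O(n^2 log n)
Complexity: O(n^2 log n)


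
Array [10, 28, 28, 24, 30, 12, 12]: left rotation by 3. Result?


Left rotate by 3: [24, 30, 12, 12, 10, 28, 28]


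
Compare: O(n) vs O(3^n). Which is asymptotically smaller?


linear grows slower than exponential (base 3)
O(n) is asymptotically smaller; O(3^n) grows faster


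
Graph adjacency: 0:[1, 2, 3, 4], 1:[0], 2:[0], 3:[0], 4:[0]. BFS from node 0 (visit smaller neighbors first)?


BFS queue: start with [0]
Visit order: [0, 1, 2, 3, 4]


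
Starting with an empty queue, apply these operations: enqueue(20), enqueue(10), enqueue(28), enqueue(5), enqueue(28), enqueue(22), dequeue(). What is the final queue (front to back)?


enqueue(20) -> [20]
enqueue(10) -> [20, 10]
enqueue(28) -> [20, 10, 28]
enqueue(5) -> [20, 10, 28, 5]
enqueue(28) -> [20, 10, 28, 5, 28]
enqueue(22) -> [20, 10, 28, 5, 28, 22]
dequeue() returns 20 -> [10, 28, 5, 28, 22]
Final queue (front to back): [10, 28, 5, 28, 22]


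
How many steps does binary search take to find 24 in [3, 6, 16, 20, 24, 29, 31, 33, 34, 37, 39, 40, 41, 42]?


Search for 24:
[0,13] mid=6 arr[6]=31
[0,5] mid=2 arr[2]=16
[3,5] mid=4 arr[4]=24
Total: 3 comparisons


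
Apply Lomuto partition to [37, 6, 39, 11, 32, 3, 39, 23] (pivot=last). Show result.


Elements <= 23 go left of pivot.
Result: [6, 11, 3, 23, 32, 39, 39, 37], pivot at index 3


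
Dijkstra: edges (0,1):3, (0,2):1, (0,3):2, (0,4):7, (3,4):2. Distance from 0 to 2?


Dijkstra from 0:
Distances: {0: 0, 1: 3, 2: 1, 3: 2, 4: 4}
Shortest distance to 2 = 1, path = [0, 2]


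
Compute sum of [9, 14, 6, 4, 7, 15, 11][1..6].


Prefix sums: [0, 9, 23, 29, 33, 40, 55, 66]
Sum[1..6] = prefix[7] - prefix[1] = 66 - 9 = 57


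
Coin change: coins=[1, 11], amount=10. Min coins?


dp[0]=0; dp[i]=1+min(dp[i-c] for c in coins)
...dp[5]=5, dp[6]=6, dp[7]=7, dp[8]=8, dp[9]=9, dp[10]=10
Minimum coins for 10 = 10


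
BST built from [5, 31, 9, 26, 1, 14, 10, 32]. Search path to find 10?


BST root = 5
Search for 10: compare at each node
Path: [5, 31, 9, 26, 14, 10]


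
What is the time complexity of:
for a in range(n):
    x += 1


Per nesting level: O(n) = O(n)
Complexity: O(n)


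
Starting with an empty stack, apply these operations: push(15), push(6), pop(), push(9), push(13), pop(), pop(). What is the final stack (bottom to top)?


push(15) -> [15]
push(6) -> [15, 6]
pop() returns 6 -> [15]
push(9) -> [15, 9]
push(13) -> [15, 9, 13]
pop() returns 13 -> [15, 9]
pop() returns 9 -> [15]
Final stack (bottom to top): [15]


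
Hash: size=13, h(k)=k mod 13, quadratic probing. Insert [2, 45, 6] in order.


Insertions: 2->slot 2; 45->slot 6; 6->slot 7
Table: [None, None, 2, None, None, None, 45, 6, None, None, None, None, None]


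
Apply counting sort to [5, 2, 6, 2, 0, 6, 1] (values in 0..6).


Count array: [1, 1, 2, 0, 0, 1, 2]
Reconstruct: [0, 1, 2, 2, 5, 6, 6]


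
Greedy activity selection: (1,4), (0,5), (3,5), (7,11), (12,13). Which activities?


Greedy: pick earliest-ending, then skip overlaps.
Selected (3 activities): [(1, 4), (7, 11), (12, 13)]


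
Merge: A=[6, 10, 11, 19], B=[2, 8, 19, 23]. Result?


Compare heads, take smaller each step.
Merged: [2, 6, 8, 10, 11, 19, 19, 23]


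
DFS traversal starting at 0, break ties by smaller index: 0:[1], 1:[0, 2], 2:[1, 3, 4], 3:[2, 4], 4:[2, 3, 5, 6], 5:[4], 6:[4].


DFS stack-based: start with [0]
Visit order: [0, 1, 2, 3, 4, 5, 6]


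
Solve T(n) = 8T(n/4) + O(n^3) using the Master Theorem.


a=8, b=4, c=3. log_4(8)=1.5 < c=3. Case 3: O(n^c) = O(n^3)
Complexity: O(n^3)


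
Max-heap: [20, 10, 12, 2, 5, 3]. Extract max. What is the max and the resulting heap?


Max = 20
Replace root with last, heapify down
Resulting heap: [12, 10, 3, 2, 5]


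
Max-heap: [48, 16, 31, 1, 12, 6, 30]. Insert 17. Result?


Append 17: [48, 16, 31, 1, 12, 6, 30, 17]
Bubble up: swap idx 7(17) with idx 3(1); swap idx 3(17) with idx 1(16)
Result: [48, 17, 31, 16, 12, 6, 30, 1]


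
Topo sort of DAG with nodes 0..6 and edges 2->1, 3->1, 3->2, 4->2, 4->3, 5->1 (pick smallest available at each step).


Kahn's algorithm, process smallest node first
Order: [0, 4, 3, 2, 5, 1, 6]


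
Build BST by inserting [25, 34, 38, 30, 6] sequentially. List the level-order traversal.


Root = 25; build tree by BST insertion.
Level-Order traversal: [25, 6, 34, 30, 38]


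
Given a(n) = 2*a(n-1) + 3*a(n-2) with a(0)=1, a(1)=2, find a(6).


Build bottom-up:
...a(4)=61, a(5)=182, a(6)=2*182+3*61=547


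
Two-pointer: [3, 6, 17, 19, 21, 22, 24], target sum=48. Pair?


Two pointers: lo=0, hi=6
No pair sums to 48


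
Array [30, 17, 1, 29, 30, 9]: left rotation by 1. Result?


Left rotate by 1: [17, 1, 29, 30, 9, 30]


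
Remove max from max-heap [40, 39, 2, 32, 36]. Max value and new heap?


Max = 40
Replace root with last, heapify down
Resulting heap: [39, 36, 2, 32]


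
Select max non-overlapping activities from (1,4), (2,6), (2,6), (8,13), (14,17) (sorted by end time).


Greedy: pick earliest-ending, then skip overlaps.
Selected (3 activities): [(1, 4), (8, 13), (14, 17)]


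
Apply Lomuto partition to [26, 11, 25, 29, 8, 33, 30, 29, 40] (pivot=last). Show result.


Elements <= 40 go left of pivot.
Result: [26, 11, 25, 29, 8, 33, 30, 29, 40], pivot at index 8


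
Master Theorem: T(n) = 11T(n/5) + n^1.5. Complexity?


a=11, b=5, c=1.5. log_5(11)=1.490 < c=1.5. Case 3: O(n^c) = O(n^1.500)
Complexity: O(n^1.500)


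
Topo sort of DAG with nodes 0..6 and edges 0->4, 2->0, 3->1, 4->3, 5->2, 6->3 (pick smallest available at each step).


Kahn's algorithm, process smallest node first
Order: [5, 2, 0, 4, 6, 3, 1]


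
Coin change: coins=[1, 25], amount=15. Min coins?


dp[0]=0; dp[i]=1+min(dp[i-c] for c in coins)
...dp[10]=10, dp[11]=11, dp[12]=12, dp[13]=13, dp[14]=14, dp[15]=15
Minimum coins for 15 = 15


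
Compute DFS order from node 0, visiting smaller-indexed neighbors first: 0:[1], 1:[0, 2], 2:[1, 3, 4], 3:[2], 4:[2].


DFS stack-based: start with [0]
Visit order: [0, 1, 2, 3, 4]


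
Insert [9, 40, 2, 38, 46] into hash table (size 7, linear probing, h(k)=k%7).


Insertions: 9->slot 2; 40->slot 5; 2->slot 3; 38->slot 4; 46->slot 6
Table: [None, None, 9, 2, 38, 40, 46]


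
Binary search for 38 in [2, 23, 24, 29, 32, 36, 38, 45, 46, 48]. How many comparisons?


Search for 38:
[0,9] mid=4 arr[4]=32
[5,9] mid=7 arr[7]=45
[5,6] mid=5 arr[5]=36
[6,6] mid=6 arr[6]=38
Total: 4 comparisons


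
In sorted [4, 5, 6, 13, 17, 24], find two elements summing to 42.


Two pointers: lo=0, hi=5
No pair sums to 42


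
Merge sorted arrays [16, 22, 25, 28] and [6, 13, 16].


Compare heads, take smaller each step.
Merged: [6, 13, 16, 16, 22, 25, 28]


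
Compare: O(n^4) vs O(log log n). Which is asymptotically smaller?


double-logarithmic grows slower than quartic
O(log log n) is asymptotically smaller; O(n^4) grows faster


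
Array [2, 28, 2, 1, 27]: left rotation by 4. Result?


Left rotate by 4: [27, 2, 28, 2, 1]


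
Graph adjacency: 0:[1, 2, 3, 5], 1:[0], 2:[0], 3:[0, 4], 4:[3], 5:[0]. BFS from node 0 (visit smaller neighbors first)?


BFS queue: start with [0]
Visit order: [0, 1, 2, 3, 5, 4]


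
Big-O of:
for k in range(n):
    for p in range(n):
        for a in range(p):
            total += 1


Per nesting level: O(n) * O(n) * O(n) [triangular over p] = O(n^3)
Complexity: O(n^3)


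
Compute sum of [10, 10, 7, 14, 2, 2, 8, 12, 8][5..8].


Prefix sums: [0, 10, 20, 27, 41, 43, 45, 53, 65, 73]
Sum[5..8] = prefix[9] - prefix[5] = 73 - 43 = 30


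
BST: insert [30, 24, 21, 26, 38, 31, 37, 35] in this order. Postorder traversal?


Root = 30; build tree by BST insertion.
Postorder traversal: [21, 26, 24, 35, 37, 31, 38, 30]


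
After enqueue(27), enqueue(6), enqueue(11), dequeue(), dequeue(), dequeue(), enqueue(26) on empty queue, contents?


enqueue(27) -> [27]
enqueue(6) -> [27, 6]
enqueue(11) -> [27, 6, 11]
dequeue() returns 27 -> [6, 11]
dequeue() returns 6 -> [11]
dequeue() returns 11 -> []
enqueue(26) -> [26]
Final queue (front to back): [26]


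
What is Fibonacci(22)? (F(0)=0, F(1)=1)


F(n)=F(n-1)+F(n-2)
...F(20)=6765, F(21)=10946, F(22)=17711


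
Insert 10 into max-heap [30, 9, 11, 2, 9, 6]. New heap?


Append 10: [30, 9, 11, 2, 9, 6, 10]
Bubble up: no swaps needed
Result: [30, 9, 11, 2, 9, 6, 10]


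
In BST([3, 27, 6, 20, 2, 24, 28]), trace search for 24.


BST root = 3
Search for 24: compare at each node
Path: [3, 27, 6, 20, 24]


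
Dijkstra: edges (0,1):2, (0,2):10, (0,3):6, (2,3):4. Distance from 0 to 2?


Dijkstra from 0:
Distances: {0: 0, 1: 2, 2: 10, 3: 6}
Shortest distance to 2 = 10, path = [0, 2]


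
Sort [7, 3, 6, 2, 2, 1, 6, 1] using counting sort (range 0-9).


Count array: [0, 2, 2, 1, 0, 0, 2, 1, 0, 0]
Reconstruct: [1, 1, 2, 2, 3, 6, 6, 7]


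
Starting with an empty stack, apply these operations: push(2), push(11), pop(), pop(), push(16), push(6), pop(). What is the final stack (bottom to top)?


push(2) -> [2]
push(11) -> [2, 11]
pop() returns 11 -> [2]
pop() returns 2 -> []
push(16) -> [16]
push(6) -> [16, 6]
pop() returns 6 -> [16]
Final stack (bottom to top): [16]


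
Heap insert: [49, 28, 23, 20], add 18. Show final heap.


Append 18: [49, 28, 23, 20, 18]
Bubble up: no swaps needed
Result: [49, 28, 23, 20, 18]


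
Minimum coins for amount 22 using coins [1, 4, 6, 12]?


dp[0]=0; dp[i]=1+min(dp[i-c] for c in coins)
...dp[17]=3, dp[18]=2, dp[19]=3, dp[20]=3, dp[21]=4, dp[22]=3
Minimum coins for 22 = 3


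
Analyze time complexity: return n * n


Analysis: constant-time operation, no loop
Complexity: O(1)


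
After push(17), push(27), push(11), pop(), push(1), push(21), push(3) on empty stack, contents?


push(17) -> [17]
push(27) -> [17, 27]
push(11) -> [17, 27, 11]
pop() returns 11 -> [17, 27]
push(1) -> [17, 27, 1]
push(21) -> [17, 27, 1, 21]
push(3) -> [17, 27, 1, 21, 3]
Final stack (bottom to top): [17, 27, 1, 21, 3]


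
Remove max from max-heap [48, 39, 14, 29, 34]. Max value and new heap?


Max = 48
Replace root with last, heapify down
Resulting heap: [39, 34, 14, 29]


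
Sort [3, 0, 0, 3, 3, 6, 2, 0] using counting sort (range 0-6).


Count array: [3, 0, 1, 3, 0, 0, 1]
Reconstruct: [0, 0, 0, 2, 3, 3, 3, 6]


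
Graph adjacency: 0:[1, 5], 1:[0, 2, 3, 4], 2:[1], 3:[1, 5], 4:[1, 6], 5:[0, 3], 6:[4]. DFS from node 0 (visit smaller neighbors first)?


DFS stack-based: start with [0]
Visit order: [0, 1, 2, 3, 5, 4, 6]


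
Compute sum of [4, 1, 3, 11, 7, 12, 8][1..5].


Prefix sums: [0, 4, 5, 8, 19, 26, 38, 46]
Sum[1..5] = prefix[6] - prefix[1] = 38 - 4 = 34


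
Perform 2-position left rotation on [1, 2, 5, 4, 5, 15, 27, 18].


Left rotate by 2: [5, 4, 5, 15, 27, 18, 1, 2]


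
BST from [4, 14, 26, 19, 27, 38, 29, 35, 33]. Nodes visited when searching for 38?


BST root = 4
Search for 38: compare at each node
Path: [4, 14, 26, 27, 38]


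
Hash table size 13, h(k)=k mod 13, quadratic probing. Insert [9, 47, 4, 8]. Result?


Insertions: 9->slot 9; 47->slot 8; 4->slot 4; 8->slot 12
Table: [None, None, None, None, 4, None, None, None, 47, 9, None, None, 8]


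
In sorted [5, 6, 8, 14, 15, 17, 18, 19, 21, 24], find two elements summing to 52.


Two pointers: lo=0, hi=9
No pair sums to 52


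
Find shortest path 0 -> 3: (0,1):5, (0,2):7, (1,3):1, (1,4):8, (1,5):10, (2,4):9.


Dijkstra from 0:
Distances: {0: 0, 1: 5, 2: 7, 3: 6, 4: 13, 5: 15}
Shortest distance to 3 = 6, path = [0, 1, 3]


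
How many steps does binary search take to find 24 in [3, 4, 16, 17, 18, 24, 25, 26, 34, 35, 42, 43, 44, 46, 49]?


Search for 24:
[0,14] mid=7 arr[7]=26
[0,6] mid=3 arr[3]=17
[4,6] mid=5 arr[5]=24
Total: 3 comparisons


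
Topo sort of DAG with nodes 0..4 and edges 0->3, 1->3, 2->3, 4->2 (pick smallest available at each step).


Kahn's algorithm, process smallest node first
Order: [0, 1, 4, 2, 3]


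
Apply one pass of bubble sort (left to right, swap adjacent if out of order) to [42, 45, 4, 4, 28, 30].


After one pass: [42, 4, 4, 28, 30, 45]


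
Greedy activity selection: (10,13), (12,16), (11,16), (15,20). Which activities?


Greedy: pick earliest-ending, then skip overlaps.
Selected (2 activities): [(10, 13), (15, 20)]


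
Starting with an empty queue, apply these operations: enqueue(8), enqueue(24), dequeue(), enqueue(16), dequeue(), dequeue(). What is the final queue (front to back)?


enqueue(8) -> [8]
enqueue(24) -> [8, 24]
dequeue() returns 8 -> [24]
enqueue(16) -> [24, 16]
dequeue() returns 24 -> [16]
dequeue() returns 16 -> []
Final queue (front to back): []


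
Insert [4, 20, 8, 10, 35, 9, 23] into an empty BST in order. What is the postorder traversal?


Root = 4; build tree by BST insertion.
Postorder traversal: [9, 10, 8, 23, 35, 20, 4]


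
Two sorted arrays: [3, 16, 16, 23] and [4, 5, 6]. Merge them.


Compare heads, take smaller each step.
Merged: [3, 4, 5, 6, 16, 16, 23]


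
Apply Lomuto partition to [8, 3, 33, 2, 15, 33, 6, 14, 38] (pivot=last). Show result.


Elements <= 38 go left of pivot.
Result: [8, 3, 33, 2, 15, 33, 6, 14, 38], pivot at index 8


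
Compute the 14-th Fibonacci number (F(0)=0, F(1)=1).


F(n)=F(n-1)+F(n-2)
...F(12)=144, F(13)=233, F(14)=377


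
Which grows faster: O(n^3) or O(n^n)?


cubic grows slower than n^n
O(n^3) is asymptotically smaller; O(n^n) grows faster


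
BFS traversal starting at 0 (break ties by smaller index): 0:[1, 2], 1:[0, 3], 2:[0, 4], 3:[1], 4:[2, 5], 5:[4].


BFS queue: start with [0]
Visit order: [0, 1, 2, 3, 4, 5]


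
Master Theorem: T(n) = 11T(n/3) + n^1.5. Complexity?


a=11, b=3, c=1.5. log_3(11)=2.183 > c=1.5. Case 1: O(n^log_b(a)) = O(n^2.183)
Complexity: O(n^2.183)


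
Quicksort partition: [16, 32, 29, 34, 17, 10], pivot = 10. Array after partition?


Elements <= 10 go left of pivot.
Result: [10, 32, 29, 34, 17, 16], pivot at index 0


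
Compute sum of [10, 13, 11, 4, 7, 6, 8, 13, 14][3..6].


Prefix sums: [0, 10, 23, 34, 38, 45, 51, 59, 72, 86]
Sum[3..6] = prefix[7] - prefix[3] = 59 - 34 = 25


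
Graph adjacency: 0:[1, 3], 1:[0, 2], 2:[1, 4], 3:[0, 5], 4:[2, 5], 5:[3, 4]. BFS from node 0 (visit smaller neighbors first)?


BFS queue: start with [0]
Visit order: [0, 1, 3, 2, 5, 4]


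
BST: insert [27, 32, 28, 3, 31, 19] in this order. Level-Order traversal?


Root = 27; build tree by BST insertion.
Level-Order traversal: [27, 3, 32, 19, 28, 31]


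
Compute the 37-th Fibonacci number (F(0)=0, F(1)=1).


F(n)=F(n-1)+F(n-2)
...F(35)=9227465, F(36)=14930352, F(37)=24157817


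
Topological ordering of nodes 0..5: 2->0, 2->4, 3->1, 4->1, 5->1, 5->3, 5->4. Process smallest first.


Kahn's algorithm, process smallest node first
Order: [2, 0, 5, 3, 4, 1]


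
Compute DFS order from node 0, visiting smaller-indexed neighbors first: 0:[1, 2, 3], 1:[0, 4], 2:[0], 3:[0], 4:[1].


DFS stack-based: start with [0]
Visit order: [0, 1, 4, 2, 3]


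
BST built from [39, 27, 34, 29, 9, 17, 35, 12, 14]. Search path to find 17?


BST root = 39
Search for 17: compare at each node
Path: [39, 27, 9, 17]


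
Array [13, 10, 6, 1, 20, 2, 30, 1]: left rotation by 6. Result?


Left rotate by 6: [30, 1, 13, 10, 6, 1, 20, 2]


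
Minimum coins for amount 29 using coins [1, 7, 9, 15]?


dp[0]=0; dp[i]=1+min(dp[i-c] for c in coins)
...dp[24]=2, dp[25]=3, dp[26]=4, dp[27]=3, dp[28]=4, dp[29]=3
Minimum coins for 29 = 3


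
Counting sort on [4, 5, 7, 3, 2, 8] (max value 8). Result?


Count array: [0, 0, 1, 1, 1, 1, 0, 1, 1]
Reconstruct: [2, 3, 4, 5, 7, 8]


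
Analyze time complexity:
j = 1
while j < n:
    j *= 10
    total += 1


Per nesting level: O(log n) = O(log n)
Complexity: O(log n)


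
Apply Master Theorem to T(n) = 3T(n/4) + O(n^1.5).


a=3, b=4, c=1.5. log_4(3)=0.792 < c=1.5. Case 3: O(n^c) = O(n^1.500)
Complexity: O(n^1.500)


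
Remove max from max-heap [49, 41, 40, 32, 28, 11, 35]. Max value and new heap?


Max = 49
Replace root with last, heapify down
Resulting heap: [41, 35, 40, 32, 28, 11]


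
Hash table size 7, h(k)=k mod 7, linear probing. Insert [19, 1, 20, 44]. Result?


Insertions: 19->slot 5; 1->slot 1; 20->slot 6; 44->slot 2
Table: [None, 1, 44, None, None, 19, 20]


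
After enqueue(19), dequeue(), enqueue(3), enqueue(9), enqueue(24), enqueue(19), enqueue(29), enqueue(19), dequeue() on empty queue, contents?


enqueue(19) -> [19]
dequeue() returns 19 -> []
enqueue(3) -> [3]
enqueue(9) -> [3, 9]
enqueue(24) -> [3, 9, 24]
enqueue(19) -> [3, 9, 24, 19]
enqueue(29) -> [3, 9, 24, 19, 29]
enqueue(19) -> [3, 9, 24, 19, 29, 19]
dequeue() returns 3 -> [9, 24, 19, 29, 19]
Final queue (front to back): [9, 24, 19, 29, 19]


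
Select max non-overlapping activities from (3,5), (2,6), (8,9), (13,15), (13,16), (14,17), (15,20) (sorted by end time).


Greedy: pick earliest-ending, then skip overlaps.
Selected (4 activities): [(3, 5), (8, 9), (13, 15), (15, 20)]


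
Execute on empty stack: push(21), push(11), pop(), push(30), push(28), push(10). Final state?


push(21) -> [21]
push(11) -> [21, 11]
pop() returns 11 -> [21]
push(30) -> [21, 30]
push(28) -> [21, 30, 28]
push(10) -> [21, 30, 28, 10]
Final stack (bottom to top): [21, 30, 28, 10]


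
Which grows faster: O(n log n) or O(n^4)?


linearithmic grows slower than quartic
O(n log n) is asymptotically smaller; O(n^4) grows faster


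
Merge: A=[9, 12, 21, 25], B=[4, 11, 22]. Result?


Compare heads, take smaller each step.
Merged: [4, 9, 11, 12, 21, 22, 25]


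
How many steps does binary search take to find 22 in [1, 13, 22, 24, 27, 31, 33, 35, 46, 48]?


Search for 22:
[0,9] mid=4 arr[4]=27
[0,3] mid=1 arr[1]=13
[2,3] mid=2 arr[2]=22
Total: 3 comparisons


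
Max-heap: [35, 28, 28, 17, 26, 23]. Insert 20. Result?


Append 20: [35, 28, 28, 17, 26, 23, 20]
Bubble up: no swaps needed
Result: [35, 28, 28, 17, 26, 23, 20]


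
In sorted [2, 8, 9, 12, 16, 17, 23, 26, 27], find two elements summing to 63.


Two pointers: lo=0, hi=8
No pair sums to 63


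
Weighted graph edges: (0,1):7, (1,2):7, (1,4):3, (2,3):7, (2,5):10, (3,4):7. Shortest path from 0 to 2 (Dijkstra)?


Dijkstra from 0:
Distances: {0: 0, 1: 7, 2: 14, 3: 17, 4: 10, 5: 24}
Shortest distance to 2 = 14, path = [0, 1, 2]


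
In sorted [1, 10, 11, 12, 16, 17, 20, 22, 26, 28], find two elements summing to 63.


Two pointers: lo=0, hi=9
No pair sums to 63


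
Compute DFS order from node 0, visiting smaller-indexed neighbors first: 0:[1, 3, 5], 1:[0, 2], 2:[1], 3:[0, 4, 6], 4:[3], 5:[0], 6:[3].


DFS stack-based: start with [0]
Visit order: [0, 1, 2, 3, 4, 6, 5]


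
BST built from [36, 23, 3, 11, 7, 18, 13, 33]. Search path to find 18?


BST root = 36
Search for 18: compare at each node
Path: [36, 23, 3, 11, 18]


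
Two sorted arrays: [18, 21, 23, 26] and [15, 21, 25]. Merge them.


Compare heads, take smaller each step.
Merged: [15, 18, 21, 21, 23, 25, 26]


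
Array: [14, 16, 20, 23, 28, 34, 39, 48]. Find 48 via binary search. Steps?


Search for 48:
[0,7] mid=3 arr[3]=23
[4,7] mid=5 arr[5]=34
[6,7] mid=6 arr[6]=39
[7,7] mid=7 arr[7]=48
Total: 4 comparisons


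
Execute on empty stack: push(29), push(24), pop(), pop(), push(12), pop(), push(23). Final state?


push(29) -> [29]
push(24) -> [29, 24]
pop() returns 24 -> [29]
pop() returns 29 -> []
push(12) -> [12]
pop() returns 12 -> []
push(23) -> [23]
Final stack (bottom to top): [23]


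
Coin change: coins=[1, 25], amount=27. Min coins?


dp[0]=0; dp[i]=1+min(dp[i-c] for c in coins)
...dp[22]=22, dp[23]=23, dp[24]=24, dp[25]=1, dp[26]=2, dp[27]=3
Minimum coins for 27 = 3


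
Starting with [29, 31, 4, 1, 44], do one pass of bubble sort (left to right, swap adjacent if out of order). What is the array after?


After one pass: [29, 4, 1, 31, 44]


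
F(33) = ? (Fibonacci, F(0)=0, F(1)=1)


F(n)=F(n-1)+F(n-2)
...F(31)=1346269, F(32)=2178309, F(33)=3524578


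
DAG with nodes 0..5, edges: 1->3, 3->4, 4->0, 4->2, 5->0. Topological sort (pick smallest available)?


Kahn's algorithm, process smallest node first
Order: [1, 3, 4, 2, 5, 0]


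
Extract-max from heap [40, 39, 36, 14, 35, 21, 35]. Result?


Max = 40
Replace root with last, heapify down
Resulting heap: [39, 35, 36, 14, 35, 21]


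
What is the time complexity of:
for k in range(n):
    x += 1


Per nesting level: O(n) = O(n)
Complexity: O(n)


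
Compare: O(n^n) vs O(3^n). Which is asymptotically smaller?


exponential (base 3) grows slower than n^n
O(3^n) is asymptotically smaller; O(n^n) grows faster


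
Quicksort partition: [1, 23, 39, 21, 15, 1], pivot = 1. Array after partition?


Elements <= 1 go left of pivot.
Result: [1, 1, 39, 21, 15, 23], pivot at index 1


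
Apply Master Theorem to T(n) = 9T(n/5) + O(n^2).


a=9, b=5, c=2. log_5(9)=1.365 < c=2. Case 3: O(n^c) = O(n^2)
Complexity: O(n^2)


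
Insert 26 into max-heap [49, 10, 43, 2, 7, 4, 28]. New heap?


Append 26: [49, 10, 43, 2, 7, 4, 28, 26]
Bubble up: swap idx 7(26) with idx 3(2); swap idx 3(26) with idx 1(10)
Result: [49, 26, 43, 10, 7, 4, 28, 2]


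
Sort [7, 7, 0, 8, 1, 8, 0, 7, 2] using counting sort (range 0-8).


Count array: [2, 1, 1, 0, 0, 0, 0, 3, 2]
Reconstruct: [0, 0, 1, 2, 7, 7, 7, 8, 8]


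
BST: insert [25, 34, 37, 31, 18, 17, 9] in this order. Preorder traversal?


Root = 25; build tree by BST insertion.
Preorder traversal: [25, 18, 17, 9, 34, 31, 37]


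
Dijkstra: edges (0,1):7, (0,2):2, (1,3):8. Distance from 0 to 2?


Dijkstra from 0:
Distances: {0: 0, 1: 7, 2: 2, 3: 15}
Shortest distance to 2 = 2, path = [0, 2]


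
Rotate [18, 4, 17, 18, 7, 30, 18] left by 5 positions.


Left rotate by 5: [30, 18, 18, 4, 17, 18, 7]


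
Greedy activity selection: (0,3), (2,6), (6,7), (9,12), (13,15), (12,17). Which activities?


Greedy: pick earliest-ending, then skip overlaps.
Selected (4 activities): [(0, 3), (6, 7), (9, 12), (13, 15)]


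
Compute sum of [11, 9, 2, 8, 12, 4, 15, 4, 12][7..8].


Prefix sums: [0, 11, 20, 22, 30, 42, 46, 61, 65, 77]
Sum[7..8] = prefix[9] - prefix[7] = 77 - 61 = 16


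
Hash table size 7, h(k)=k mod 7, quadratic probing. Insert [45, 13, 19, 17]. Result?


Insertions: 45->slot 3; 13->slot 6; 19->slot 5; 17->slot 4
Table: [None, None, None, 45, 17, 19, 13]


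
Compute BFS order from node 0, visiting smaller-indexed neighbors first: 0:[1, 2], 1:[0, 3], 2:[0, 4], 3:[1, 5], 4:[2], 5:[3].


BFS queue: start with [0]
Visit order: [0, 1, 2, 3, 4, 5]


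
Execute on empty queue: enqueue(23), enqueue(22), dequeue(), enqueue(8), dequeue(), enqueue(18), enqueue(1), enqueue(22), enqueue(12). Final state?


enqueue(23) -> [23]
enqueue(22) -> [23, 22]
dequeue() returns 23 -> [22]
enqueue(8) -> [22, 8]
dequeue() returns 22 -> [8]
enqueue(18) -> [8, 18]
enqueue(1) -> [8, 18, 1]
enqueue(22) -> [8, 18, 1, 22]
enqueue(12) -> [8, 18, 1, 22, 12]
Final queue (front to back): [8, 18, 1, 22, 12]


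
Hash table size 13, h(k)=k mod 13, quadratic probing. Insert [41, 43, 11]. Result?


Insertions: 41->slot 2; 43->slot 4; 11->slot 11
Table: [None, None, 41, None, 43, None, None, None, None, None, None, 11, None]


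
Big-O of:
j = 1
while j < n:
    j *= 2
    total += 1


Per nesting level: O(log n) = O(log n)
Complexity: O(log n)


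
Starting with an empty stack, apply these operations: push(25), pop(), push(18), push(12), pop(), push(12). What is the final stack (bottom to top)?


push(25) -> [25]
pop() returns 25 -> []
push(18) -> [18]
push(12) -> [18, 12]
pop() returns 12 -> [18]
push(12) -> [18, 12]
Final stack (bottom to top): [18, 12]


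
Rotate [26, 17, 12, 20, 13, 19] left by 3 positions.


Left rotate by 3: [20, 13, 19, 26, 17, 12]


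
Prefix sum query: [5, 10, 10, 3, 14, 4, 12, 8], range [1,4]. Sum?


Prefix sums: [0, 5, 15, 25, 28, 42, 46, 58, 66]
Sum[1..4] = prefix[5] - prefix[1] = 42 - 5 = 37


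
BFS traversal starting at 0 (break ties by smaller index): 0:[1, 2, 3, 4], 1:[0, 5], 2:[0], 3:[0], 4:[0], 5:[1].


BFS queue: start with [0]
Visit order: [0, 1, 2, 3, 4, 5]


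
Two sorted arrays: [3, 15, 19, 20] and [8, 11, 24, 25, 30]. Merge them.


Compare heads, take smaller each step.
Merged: [3, 8, 11, 15, 19, 20, 24, 25, 30]


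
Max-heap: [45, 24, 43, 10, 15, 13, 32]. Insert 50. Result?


Append 50: [45, 24, 43, 10, 15, 13, 32, 50]
Bubble up: swap idx 7(50) with idx 3(10); swap idx 3(50) with idx 1(24); swap idx 1(50) with idx 0(45)
Result: [50, 45, 43, 24, 15, 13, 32, 10]


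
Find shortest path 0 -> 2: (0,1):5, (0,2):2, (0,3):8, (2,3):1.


Dijkstra from 0:
Distances: {0: 0, 1: 5, 2: 2, 3: 3}
Shortest distance to 2 = 2, path = [0, 2]


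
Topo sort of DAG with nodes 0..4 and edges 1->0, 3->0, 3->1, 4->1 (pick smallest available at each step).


Kahn's algorithm, process smallest node first
Order: [2, 3, 4, 1, 0]


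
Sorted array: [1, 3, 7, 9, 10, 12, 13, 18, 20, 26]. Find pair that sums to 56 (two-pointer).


Two pointers: lo=0, hi=9
No pair sums to 56


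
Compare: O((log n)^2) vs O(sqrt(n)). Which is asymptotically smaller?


polylogarithmic grows slower than sublinear
O((log n)^2) is asymptotically smaller; O(sqrt(n)) grows faster


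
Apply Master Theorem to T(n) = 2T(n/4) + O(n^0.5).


a=2, b=4, c=0.5. log_4(2)=0.5 = c=0.5. Case 2: O(n^c log n) = O(sqrt(n) log n)
Complexity: O(sqrt(n) log n)


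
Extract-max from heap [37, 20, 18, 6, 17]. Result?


Max = 37
Replace root with last, heapify down
Resulting heap: [20, 17, 18, 6]


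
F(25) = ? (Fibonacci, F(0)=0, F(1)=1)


F(n)=F(n-1)+F(n-2)
...F(23)=28657, F(24)=46368, F(25)=75025


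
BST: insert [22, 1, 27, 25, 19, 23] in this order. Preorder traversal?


Root = 22; build tree by BST insertion.
Preorder traversal: [22, 1, 19, 27, 25, 23]


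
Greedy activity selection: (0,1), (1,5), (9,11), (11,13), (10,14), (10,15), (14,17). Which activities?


Greedy: pick earliest-ending, then skip overlaps.
Selected (5 activities): [(0, 1), (1, 5), (9, 11), (11, 13), (14, 17)]


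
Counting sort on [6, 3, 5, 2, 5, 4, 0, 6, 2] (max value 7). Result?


Count array: [1, 0, 2, 1, 1, 2, 2, 0]
Reconstruct: [0, 2, 2, 3, 4, 5, 5, 6, 6]


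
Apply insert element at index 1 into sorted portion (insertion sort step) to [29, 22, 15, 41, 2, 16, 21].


After one pass: [22, 29, 15, 41, 2, 16, 21]


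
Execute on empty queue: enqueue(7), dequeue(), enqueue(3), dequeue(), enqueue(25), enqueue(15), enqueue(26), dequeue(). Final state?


enqueue(7) -> [7]
dequeue() returns 7 -> []
enqueue(3) -> [3]
dequeue() returns 3 -> []
enqueue(25) -> [25]
enqueue(15) -> [25, 15]
enqueue(26) -> [25, 15, 26]
dequeue() returns 25 -> [15, 26]
Final queue (front to back): [15, 26]


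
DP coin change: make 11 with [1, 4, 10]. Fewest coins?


dp[0]=0; dp[i]=1+min(dp[i-c] for c in coins)
...dp[6]=3, dp[7]=4, dp[8]=2, dp[9]=3, dp[10]=1, dp[11]=2
Minimum coins for 11 = 2


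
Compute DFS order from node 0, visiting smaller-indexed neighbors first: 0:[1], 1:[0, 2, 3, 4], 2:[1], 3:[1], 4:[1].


DFS stack-based: start with [0]
Visit order: [0, 1, 2, 3, 4]


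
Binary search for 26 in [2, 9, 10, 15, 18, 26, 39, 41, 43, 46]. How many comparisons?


Search for 26:
[0,9] mid=4 arr[4]=18
[5,9] mid=7 arr[7]=41
[5,6] mid=5 arr[5]=26
Total: 3 comparisons


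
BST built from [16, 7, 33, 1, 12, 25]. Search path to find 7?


BST root = 16
Search for 7: compare at each node
Path: [16, 7]


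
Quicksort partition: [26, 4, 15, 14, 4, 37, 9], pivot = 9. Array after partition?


Elements <= 9 go left of pivot.
Result: [4, 4, 9, 14, 26, 37, 15], pivot at index 2


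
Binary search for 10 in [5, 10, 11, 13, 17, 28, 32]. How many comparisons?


Search for 10:
[0,6] mid=3 arr[3]=13
[0,2] mid=1 arr[1]=10
Total: 2 comparisons


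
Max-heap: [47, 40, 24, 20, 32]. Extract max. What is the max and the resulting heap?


Max = 47
Replace root with last, heapify down
Resulting heap: [40, 32, 24, 20]


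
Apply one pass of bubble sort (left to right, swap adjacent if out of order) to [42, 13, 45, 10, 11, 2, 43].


After one pass: [13, 42, 10, 11, 2, 43, 45]


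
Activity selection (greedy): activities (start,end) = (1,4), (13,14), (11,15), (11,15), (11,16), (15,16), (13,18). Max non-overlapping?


Greedy: pick earliest-ending, then skip overlaps.
Selected (3 activities): [(1, 4), (13, 14), (15, 16)]


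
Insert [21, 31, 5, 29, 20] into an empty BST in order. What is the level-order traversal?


Root = 21; build tree by BST insertion.
Level-Order traversal: [21, 5, 31, 20, 29]


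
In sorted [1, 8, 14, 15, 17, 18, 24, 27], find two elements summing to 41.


Two pointers: lo=0, hi=7
Found pair: (14, 27) summing to 41


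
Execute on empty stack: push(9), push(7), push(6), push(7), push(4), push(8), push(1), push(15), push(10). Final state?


push(9) -> [9]
push(7) -> [9, 7]
push(6) -> [9, 7, 6]
push(7) -> [9, 7, 6, 7]
push(4) -> [9, 7, 6, 7, 4]
push(8) -> [9, 7, 6, 7, 4, 8]
push(1) -> [9, 7, 6, 7, 4, 8, 1]
push(15) -> [9, 7, 6, 7, 4, 8, 1, 15]
push(10) -> [9, 7, 6, 7, 4, 8, 1, 15, 10]
Final stack (bottom to top): [9, 7, 6, 7, 4, 8, 1, 15, 10]


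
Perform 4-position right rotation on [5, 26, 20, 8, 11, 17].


Right rotate by 4: [20, 8, 11, 17, 5, 26]


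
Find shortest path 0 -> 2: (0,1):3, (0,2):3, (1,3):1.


Dijkstra from 0:
Distances: {0: 0, 1: 3, 2: 3, 3: 4}
Shortest distance to 2 = 3, path = [0, 2]


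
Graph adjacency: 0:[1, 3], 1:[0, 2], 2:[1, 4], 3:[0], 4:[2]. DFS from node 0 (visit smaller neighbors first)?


DFS stack-based: start with [0]
Visit order: [0, 1, 2, 4, 3]


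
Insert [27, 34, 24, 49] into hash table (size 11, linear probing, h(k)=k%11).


Insertions: 27->slot 5; 34->slot 1; 24->slot 2; 49->slot 6
Table: [None, 34, 24, None, None, 27, 49, None, None, None, None]


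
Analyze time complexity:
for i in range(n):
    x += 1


Per nesting level: O(n) = O(n)
Complexity: O(n)


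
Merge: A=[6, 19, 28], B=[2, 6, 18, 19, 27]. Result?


Compare heads, take smaller each step.
Merged: [2, 6, 6, 18, 19, 19, 27, 28]


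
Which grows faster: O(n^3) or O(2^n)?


cubic grows slower than exponential
O(n^3) is asymptotically smaller; O(2^n) grows faster


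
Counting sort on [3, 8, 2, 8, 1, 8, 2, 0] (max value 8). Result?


Count array: [1, 1, 2, 1, 0, 0, 0, 0, 3]
Reconstruct: [0, 1, 2, 2, 3, 8, 8, 8]


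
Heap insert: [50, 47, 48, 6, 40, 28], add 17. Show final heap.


Append 17: [50, 47, 48, 6, 40, 28, 17]
Bubble up: no swaps needed
Result: [50, 47, 48, 6, 40, 28, 17]


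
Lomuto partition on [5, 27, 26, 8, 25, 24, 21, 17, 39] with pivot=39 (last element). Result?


Elements <= 39 go left of pivot.
Result: [5, 27, 26, 8, 25, 24, 21, 17, 39], pivot at index 8


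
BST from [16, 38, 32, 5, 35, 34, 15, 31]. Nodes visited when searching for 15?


BST root = 16
Search for 15: compare at each node
Path: [16, 5, 15]
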